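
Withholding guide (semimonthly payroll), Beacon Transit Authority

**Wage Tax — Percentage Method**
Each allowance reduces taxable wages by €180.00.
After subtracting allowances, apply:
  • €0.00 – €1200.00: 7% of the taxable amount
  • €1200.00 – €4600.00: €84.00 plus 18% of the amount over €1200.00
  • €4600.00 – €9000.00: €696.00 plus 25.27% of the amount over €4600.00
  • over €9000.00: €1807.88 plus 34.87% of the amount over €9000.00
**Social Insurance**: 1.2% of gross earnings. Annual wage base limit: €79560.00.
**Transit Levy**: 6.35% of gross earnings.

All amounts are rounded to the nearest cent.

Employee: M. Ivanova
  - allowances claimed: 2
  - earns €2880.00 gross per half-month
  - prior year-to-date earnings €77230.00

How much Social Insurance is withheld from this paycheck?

Social Insurance: cap €79560.00 − YTD €77230.00 = €2330.00 subject; 1.2% × €2330.00 = €27.96

€27.96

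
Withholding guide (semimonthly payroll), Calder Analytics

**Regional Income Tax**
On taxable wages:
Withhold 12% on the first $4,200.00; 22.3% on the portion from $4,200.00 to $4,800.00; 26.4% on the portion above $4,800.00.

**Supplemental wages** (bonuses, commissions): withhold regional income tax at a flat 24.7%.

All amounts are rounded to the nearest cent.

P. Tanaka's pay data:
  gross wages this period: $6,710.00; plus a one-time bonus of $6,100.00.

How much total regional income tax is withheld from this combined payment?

Regional Income Tax: taxable = $6,710.00
  $637.80 + 26.4% × ($6,710.00 − $4,800.00) = $637.80 + 26.4% × $1,910.00 = $1,142.04
Supplemental (24.7% flat on bonus): 24.7% × $6,100.00 = $1,506.70
Total regional income tax: $1,142.04 + $1,506.70 = $2,648.74

$2,648.74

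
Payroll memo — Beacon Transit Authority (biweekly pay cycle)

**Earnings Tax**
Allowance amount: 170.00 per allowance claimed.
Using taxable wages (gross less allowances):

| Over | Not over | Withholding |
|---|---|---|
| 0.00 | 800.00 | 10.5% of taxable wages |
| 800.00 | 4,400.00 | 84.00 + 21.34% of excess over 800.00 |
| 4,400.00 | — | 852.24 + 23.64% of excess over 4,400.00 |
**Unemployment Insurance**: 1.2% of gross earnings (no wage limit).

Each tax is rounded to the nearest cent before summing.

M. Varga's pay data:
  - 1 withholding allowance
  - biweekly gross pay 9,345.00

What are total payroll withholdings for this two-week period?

Earnings Tax: taxable = 9,345.00 − 1×170.00 = 9,175.00
  852.24 + 23.64% × (9,175.00 − 4,400.00) = 852.24 + 23.64% × 4,775.00 = 1,981.05
Unemployment Insurance: 1.2% × 9,345.00 = 112.14
Total: 1,981.05 + 112.14 = 2,093.19

2,093.19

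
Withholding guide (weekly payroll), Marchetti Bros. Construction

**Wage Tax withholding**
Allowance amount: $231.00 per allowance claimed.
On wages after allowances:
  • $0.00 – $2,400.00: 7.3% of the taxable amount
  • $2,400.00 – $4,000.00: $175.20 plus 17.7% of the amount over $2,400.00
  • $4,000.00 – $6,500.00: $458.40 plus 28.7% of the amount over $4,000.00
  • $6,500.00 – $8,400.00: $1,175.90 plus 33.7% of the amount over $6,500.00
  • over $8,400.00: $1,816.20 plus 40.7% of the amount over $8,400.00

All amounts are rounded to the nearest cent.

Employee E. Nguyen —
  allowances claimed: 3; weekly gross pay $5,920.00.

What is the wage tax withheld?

Wage Tax: taxable = $5,920.00 − 3×$231.00 = $5,227.00
  $458.40 + 28.7% × ($5,227.00 − $4,000.00) = $458.40 + 28.7% × $1,227.00 = $810.55

$810.55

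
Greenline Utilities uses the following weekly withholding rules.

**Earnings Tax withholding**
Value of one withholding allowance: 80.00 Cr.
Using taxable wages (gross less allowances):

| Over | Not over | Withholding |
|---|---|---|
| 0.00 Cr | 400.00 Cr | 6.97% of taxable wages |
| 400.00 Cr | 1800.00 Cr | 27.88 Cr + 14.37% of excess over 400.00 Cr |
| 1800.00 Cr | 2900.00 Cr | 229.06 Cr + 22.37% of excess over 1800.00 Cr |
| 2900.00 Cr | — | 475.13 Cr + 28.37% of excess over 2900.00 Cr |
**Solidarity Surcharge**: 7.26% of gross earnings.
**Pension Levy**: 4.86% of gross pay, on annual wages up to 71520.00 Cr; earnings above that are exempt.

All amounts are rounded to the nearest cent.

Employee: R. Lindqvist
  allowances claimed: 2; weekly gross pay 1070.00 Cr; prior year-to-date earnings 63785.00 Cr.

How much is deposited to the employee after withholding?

839.15 Cr

Earnings Tax: taxable = 1070.00 Cr − 2×80.00 Cr = 910.00 Cr
  27.88 Cr + 14.37% × (910.00 Cr − 400.00 Cr) = 27.88 Cr + 14.37% × 510.00 Cr = 101.17 Cr
Solidarity Surcharge: 7.26% × 1070.00 Cr = 77.68 Cr
Pension Levy: 4.86% × 1070.00 Cr = 52.00 Cr
Total withheld: 101.17 Cr + 77.68 Cr + 52.00 Cr = 230.85 Cr
Net pay: 1070.00 Cr − 230.85 Cr = 839.15 Cr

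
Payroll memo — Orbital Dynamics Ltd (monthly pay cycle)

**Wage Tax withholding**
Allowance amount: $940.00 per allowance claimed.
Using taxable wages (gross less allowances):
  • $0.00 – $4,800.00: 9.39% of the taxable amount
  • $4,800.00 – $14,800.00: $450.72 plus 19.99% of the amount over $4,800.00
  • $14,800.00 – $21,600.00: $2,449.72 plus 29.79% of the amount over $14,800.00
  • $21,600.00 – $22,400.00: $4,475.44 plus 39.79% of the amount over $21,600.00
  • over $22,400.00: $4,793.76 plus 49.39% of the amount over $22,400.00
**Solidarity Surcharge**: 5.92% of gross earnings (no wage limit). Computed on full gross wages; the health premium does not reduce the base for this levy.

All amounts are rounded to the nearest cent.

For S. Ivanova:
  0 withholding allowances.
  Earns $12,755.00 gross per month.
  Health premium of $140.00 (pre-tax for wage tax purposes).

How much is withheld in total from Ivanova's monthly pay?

Wage Tax: taxable = $12,755.00 − $140.00 = $12,615.00
  $450.72 + 19.99% × ($12,615.00 − $4,800.00) = $450.72 + 19.99% × $7,815.00 = $2,012.94
Solidarity Surcharge: 5.92% × $12,755.00 = $755.10
Total: $2,012.94 + $755.10 = $2,768.04

$2,768.04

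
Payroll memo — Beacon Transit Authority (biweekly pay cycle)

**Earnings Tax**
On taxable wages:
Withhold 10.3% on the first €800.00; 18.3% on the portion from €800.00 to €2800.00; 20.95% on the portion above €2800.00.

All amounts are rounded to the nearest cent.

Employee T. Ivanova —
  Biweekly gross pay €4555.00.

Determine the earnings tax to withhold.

€816.07

Earnings Tax: taxable = €4555.00
  €448.40 + 20.95% × (€4555.00 − €2800.00) = €448.40 + 20.95% × €1755.00 = €816.07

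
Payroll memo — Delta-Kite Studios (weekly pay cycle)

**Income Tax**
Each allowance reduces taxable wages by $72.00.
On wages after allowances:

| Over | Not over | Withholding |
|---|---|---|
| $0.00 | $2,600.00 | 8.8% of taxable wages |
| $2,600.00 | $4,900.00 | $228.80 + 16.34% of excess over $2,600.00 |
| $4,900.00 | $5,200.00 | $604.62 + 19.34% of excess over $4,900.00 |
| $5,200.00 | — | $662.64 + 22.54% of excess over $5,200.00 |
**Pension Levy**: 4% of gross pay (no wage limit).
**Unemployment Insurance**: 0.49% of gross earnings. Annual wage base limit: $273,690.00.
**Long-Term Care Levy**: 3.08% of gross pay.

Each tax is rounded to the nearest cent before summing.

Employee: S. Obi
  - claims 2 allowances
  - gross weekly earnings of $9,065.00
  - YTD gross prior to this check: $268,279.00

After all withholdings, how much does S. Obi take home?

$6,895.34

Income Tax: taxable = $9,065.00 − 2×$72.00 = $8,921.00
  $662.64 + 22.54% × ($8,921.00 − $5,200.00) = $662.64 + 22.54% × $3,721.00 = $1,501.35
Pension Levy: 4% × $9,065.00 = $362.60
Unemployment Insurance: cap $273,690.00 − YTD $268,279.00 = $5,411.00 subject; 0.49% × $5,411.00 = $26.51
Long-Term Care Levy: 3.08% × $9,065.00 = $279.20
Total withheld: $1,501.35 + $362.60 + $26.51 + $279.20 = $2,169.66
Net pay: $9,065.00 − $2,169.66 = $6,895.34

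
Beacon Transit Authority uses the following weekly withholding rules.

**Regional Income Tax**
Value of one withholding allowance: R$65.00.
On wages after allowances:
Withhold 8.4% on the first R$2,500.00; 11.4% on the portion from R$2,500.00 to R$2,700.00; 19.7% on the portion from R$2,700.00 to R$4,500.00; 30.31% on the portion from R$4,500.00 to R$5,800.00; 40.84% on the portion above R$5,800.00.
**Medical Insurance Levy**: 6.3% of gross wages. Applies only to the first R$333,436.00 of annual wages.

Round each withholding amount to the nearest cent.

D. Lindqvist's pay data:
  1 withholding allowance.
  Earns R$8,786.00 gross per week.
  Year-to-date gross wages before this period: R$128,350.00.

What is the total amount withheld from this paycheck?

R$2,727.89

Regional Income Tax: taxable = R$8,786.00 − 1×R$65.00 = R$8,721.00
  R$981.43 + 40.84% × (R$8,721.00 − R$5,800.00) = R$981.43 + 40.84% × R$2,921.00 = R$2,174.37
Medical Insurance Levy: 6.3% × R$8,786.00 = R$553.52
Total: R$2,174.37 + R$553.52 = R$2,727.89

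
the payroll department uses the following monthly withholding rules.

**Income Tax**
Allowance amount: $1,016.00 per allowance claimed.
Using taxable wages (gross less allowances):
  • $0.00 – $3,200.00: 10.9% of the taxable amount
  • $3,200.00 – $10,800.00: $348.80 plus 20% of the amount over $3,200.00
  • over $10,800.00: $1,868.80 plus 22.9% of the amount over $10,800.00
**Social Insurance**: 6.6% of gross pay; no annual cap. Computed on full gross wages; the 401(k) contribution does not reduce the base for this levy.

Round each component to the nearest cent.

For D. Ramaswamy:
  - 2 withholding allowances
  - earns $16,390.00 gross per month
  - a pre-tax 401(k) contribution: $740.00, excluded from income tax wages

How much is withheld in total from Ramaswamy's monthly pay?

Income Tax: taxable = $16,390.00 − $740.00 − 2×$1,016.00 = $13,618.00
  $1,868.80 + 22.9% × ($13,618.00 − $10,800.00) = $1,868.80 + 22.9% × $2,818.00 = $2,514.12
Social Insurance: 6.6% × $16,390.00 = $1,081.74
Total: $2,514.12 + $1,081.74 = $3,595.86

$3,595.86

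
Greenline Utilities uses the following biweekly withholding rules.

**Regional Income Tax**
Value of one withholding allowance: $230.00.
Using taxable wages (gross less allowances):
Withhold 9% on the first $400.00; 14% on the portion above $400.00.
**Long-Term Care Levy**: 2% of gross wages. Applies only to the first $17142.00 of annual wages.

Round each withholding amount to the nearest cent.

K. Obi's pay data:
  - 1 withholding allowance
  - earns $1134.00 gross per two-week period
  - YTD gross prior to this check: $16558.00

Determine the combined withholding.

$118.24

Regional Income Tax: taxable = $1134.00 − 1×$230.00 = $904.00
  $36.00 + 14% × ($904.00 − $400.00) = $36.00 + 14% × $504.00 = $106.56
Long-Term Care Levy: cap $17142.00 − YTD $16558.00 = $584.00 subject; 2% × $584.00 = $11.68
Total: $106.56 + $11.68 = $118.24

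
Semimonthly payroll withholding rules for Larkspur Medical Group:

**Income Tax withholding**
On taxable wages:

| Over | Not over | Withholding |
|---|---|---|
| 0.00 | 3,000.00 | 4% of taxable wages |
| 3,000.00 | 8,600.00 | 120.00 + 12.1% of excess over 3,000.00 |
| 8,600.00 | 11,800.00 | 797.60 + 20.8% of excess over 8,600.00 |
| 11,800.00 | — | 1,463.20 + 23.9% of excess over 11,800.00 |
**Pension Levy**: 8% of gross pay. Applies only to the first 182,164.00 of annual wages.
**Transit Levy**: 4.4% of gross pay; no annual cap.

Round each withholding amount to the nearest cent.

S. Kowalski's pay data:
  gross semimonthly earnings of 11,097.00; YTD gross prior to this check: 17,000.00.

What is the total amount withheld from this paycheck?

2,693.01

Income Tax: taxable = 11,097.00
  797.60 + 20.8% × (11,097.00 − 8,600.00) = 797.60 + 20.8% × 2,497.00 = 1,316.98
Pension Levy: 8% × 11,097.00 = 887.76
Transit Levy: 4.4% × 11,097.00 = 488.27
Total: 1,316.98 + 887.76 + 488.27 = 2,693.01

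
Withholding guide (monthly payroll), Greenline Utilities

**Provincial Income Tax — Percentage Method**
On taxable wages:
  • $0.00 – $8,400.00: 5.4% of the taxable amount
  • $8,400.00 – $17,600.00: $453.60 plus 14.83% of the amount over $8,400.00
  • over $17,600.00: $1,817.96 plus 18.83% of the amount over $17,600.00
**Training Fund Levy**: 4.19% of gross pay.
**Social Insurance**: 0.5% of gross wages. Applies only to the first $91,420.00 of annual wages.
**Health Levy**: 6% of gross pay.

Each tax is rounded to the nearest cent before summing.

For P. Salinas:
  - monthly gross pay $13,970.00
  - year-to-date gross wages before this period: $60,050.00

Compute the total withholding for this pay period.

$2,773.02

Provincial Income Tax: taxable = $13,970.00
  $453.60 + 14.83% × ($13,970.00 − $8,400.00) = $453.60 + 14.83% × $5,570.00 = $1,279.63
Training Fund Levy: 4.19% × $13,970.00 = $585.34
Social Insurance: 0.5% × $13,970.00 = $69.85
Health Levy: 6% × $13,970.00 = $838.20
Total: $1,279.63 + $585.34 + $69.85 + $838.20 = $2,773.02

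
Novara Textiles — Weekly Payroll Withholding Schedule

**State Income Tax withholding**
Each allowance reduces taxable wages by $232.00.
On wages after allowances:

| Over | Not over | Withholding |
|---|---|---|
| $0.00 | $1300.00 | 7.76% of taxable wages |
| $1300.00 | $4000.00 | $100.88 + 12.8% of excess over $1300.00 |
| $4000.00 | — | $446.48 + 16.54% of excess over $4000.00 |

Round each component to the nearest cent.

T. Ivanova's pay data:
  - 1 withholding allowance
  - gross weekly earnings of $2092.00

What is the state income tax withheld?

$172.56

State Income Tax: taxable = $2092.00 − 1×$232.00 = $1860.00
  $100.88 + 12.8% × ($1860.00 − $1300.00) = $100.88 + 12.8% × $560.00 = $172.56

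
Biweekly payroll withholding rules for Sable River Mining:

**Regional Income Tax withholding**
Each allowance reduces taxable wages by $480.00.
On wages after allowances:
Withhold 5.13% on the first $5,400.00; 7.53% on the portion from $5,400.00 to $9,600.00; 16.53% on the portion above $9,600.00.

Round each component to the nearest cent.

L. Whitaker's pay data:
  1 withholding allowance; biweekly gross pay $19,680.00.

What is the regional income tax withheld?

Regional Income Tax: taxable = $19,680.00 − 1×$480.00 = $19,200.00
  $593.28 + 16.53% × ($19,200.00 − $9,600.00) = $593.28 + 16.53% × $9,600.00 = $2,180.16

$2,180.16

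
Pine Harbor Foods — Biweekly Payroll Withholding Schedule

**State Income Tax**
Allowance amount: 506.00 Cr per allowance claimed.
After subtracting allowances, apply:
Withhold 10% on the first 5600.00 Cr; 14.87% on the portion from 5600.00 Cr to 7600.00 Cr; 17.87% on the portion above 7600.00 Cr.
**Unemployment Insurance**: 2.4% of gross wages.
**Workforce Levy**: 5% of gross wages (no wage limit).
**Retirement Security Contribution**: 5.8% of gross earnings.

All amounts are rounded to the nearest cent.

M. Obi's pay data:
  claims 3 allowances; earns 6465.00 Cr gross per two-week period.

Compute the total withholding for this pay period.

1348.08 Cr

State Income Tax: taxable = 6465.00 Cr − 3×506.00 Cr = 4947.00 Cr
  10% × 4947.00 Cr = 494.70 Cr
Unemployment Insurance: 2.4% × 6465.00 Cr = 155.16 Cr
Workforce Levy: 5% × 6465.00 Cr = 323.25 Cr
Retirement Security Contribution: 5.8% × 6465.00 Cr = 374.97 Cr
Total: 494.70 Cr + 155.16 Cr + 323.25 Cr + 374.97 Cr = 1348.08 Cr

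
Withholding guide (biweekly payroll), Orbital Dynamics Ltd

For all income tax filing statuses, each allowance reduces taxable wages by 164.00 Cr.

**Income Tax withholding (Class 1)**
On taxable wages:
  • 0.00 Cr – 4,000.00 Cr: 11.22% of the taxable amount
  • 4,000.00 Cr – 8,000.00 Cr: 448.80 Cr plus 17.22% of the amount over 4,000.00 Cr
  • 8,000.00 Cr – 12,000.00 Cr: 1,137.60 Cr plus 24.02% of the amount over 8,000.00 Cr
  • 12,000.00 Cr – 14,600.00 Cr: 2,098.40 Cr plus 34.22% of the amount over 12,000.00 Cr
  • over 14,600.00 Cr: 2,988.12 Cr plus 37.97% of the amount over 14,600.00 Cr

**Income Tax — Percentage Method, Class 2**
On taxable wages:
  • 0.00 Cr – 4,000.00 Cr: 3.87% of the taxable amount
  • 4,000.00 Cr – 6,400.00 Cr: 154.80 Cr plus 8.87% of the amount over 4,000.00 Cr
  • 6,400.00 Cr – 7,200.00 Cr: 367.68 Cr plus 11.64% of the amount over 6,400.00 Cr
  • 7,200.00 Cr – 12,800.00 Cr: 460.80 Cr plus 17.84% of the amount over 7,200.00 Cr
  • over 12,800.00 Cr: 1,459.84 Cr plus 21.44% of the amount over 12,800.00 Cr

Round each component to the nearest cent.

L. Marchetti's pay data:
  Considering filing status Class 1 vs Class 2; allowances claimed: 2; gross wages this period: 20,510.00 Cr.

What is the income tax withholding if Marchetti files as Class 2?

Income Tax (Class 2): taxable = 20,510.00 Cr − 2×164.00 Cr = 20,182.00 Cr
  1,459.84 Cr + 21.44% × (20,182.00 Cr − 12,800.00 Cr) = 1,459.84 Cr + 21.44% × 7,382.00 Cr = 3,042.54 Cr

3,042.54 Cr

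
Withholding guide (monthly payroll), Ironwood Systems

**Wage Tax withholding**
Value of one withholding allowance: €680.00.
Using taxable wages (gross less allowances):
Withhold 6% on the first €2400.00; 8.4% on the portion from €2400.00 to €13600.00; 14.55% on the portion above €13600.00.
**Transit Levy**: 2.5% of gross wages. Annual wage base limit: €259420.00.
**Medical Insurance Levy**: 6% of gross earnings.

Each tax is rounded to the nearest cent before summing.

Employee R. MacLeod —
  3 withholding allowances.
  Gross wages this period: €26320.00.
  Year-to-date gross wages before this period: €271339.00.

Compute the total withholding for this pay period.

€4217.94

Wage Tax: taxable = €26320.00 − 3×€680.00 = €24280.00
  €1084.80 + 14.55% × (€24280.00 − €13600.00) = €1084.80 + 14.55% × €10680.00 = €2638.74
Transit Levy: YTD €271339.00 ≥ cap €259420.00 → €0.00
Medical Insurance Levy: 6% × €26320.00 = €1579.20
Total: €2638.74 + €0.00 + €1579.20 = €4217.94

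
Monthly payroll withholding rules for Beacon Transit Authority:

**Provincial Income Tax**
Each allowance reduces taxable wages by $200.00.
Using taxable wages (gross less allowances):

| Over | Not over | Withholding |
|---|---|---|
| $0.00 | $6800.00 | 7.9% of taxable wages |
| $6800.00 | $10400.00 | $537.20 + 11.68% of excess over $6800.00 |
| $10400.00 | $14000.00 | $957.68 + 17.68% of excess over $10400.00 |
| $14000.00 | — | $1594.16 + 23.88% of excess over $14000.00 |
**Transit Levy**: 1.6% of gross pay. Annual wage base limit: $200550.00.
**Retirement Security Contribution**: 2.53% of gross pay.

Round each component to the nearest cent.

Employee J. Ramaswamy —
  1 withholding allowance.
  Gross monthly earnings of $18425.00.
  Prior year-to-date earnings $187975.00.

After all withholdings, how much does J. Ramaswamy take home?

Provincial Income Tax: taxable = $18425.00 − 1×$200.00 = $18225.00
  $1594.16 + 23.88% × ($18225.00 − $14000.00) = $1594.16 + 23.88% × $4225.00 = $2603.09
Transit Levy: cap $200550.00 − YTD $187975.00 = $12575.00 subject; 1.6% × $12575.00 = $201.20
Retirement Security Contribution: 2.53% × $18425.00 = $466.15
Total withheld: $2603.09 + $201.20 + $466.15 = $3270.44
Net pay: $18425.00 − $3270.44 = $15154.56

$15154.56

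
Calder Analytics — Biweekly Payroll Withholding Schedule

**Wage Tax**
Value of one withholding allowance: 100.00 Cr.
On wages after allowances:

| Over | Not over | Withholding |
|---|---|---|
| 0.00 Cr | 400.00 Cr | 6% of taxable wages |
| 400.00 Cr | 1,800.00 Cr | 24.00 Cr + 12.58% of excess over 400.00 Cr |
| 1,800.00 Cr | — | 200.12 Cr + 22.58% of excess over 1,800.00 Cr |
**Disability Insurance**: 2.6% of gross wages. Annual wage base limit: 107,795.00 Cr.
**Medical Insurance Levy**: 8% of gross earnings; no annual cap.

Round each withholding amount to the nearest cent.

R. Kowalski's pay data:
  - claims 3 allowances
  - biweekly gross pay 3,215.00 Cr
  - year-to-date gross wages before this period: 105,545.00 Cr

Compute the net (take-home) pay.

Wage Tax: taxable = 3,215.00 Cr − 3×100.00 Cr = 2,915.00 Cr
  200.12 Cr + 22.58% × (2,915.00 Cr − 1,800.00 Cr) = 200.12 Cr + 22.58% × 1,115.00 Cr = 451.89 Cr
Disability Insurance: cap 107,795.00 Cr − YTD 105,545.00 Cr = 2,250.00 Cr subject; 2.6% × 2,250.00 Cr = 58.50 Cr
Medical Insurance Levy: 8% × 3,215.00 Cr = 257.20 Cr
Total withheld: 451.89 Cr + 58.50 Cr + 257.20 Cr = 767.59 Cr
Net pay: 3,215.00 Cr − 767.59 Cr = 2,447.41 Cr

2,447.41 Cr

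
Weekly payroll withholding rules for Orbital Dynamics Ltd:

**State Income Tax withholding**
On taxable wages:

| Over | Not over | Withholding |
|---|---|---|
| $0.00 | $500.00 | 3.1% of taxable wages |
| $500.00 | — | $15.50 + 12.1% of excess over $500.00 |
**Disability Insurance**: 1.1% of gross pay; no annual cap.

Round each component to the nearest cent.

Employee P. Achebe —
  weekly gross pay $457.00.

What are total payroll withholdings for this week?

$19.20

State Income Tax: taxable = $457.00
  3.1% × $457.00 = $14.17
Disability Insurance: 1.1% × $457.00 = $5.03
Total: $14.17 + $5.03 = $19.20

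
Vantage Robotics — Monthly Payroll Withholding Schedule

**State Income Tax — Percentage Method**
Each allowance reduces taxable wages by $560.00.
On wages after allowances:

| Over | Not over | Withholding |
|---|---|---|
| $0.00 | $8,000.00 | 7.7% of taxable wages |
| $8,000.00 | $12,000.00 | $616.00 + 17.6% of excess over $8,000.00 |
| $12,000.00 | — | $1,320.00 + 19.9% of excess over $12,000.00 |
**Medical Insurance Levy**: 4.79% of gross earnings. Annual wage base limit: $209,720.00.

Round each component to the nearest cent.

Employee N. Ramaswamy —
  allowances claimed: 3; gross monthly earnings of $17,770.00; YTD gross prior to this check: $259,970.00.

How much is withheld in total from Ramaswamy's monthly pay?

$2,133.91

State Income Tax: taxable = $17,770.00 − 3×$560.00 = $16,090.00
  $1,320.00 + 19.9% × ($16,090.00 − $12,000.00) = $1,320.00 + 19.9% × $4,090.00 = $2,133.91
Medical Insurance Levy: YTD $259,970.00 ≥ cap $209,720.00 → $0.00
Total: $2,133.91 + $0.00 = $2,133.91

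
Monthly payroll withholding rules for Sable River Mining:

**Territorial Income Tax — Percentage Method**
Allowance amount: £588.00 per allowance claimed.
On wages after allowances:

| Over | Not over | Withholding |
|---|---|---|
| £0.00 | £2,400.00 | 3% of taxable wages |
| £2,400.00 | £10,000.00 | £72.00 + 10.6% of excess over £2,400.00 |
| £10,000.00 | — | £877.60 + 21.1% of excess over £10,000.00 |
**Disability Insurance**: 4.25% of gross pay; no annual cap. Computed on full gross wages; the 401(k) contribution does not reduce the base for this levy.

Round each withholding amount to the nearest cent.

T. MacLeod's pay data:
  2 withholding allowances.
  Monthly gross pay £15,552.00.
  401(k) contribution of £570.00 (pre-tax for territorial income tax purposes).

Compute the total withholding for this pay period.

£2,341.63

Territorial Income Tax: taxable = £15,552.00 − £570.00 − 2×£588.00 = £13,806.00
  £877.60 + 21.1% × (£13,806.00 − £10,000.00) = £877.60 + 21.1% × £3,806.00 = £1,680.67
Disability Insurance: 4.25% × £15,552.00 = £660.96
Total: £1,680.67 + £660.96 = £2,341.63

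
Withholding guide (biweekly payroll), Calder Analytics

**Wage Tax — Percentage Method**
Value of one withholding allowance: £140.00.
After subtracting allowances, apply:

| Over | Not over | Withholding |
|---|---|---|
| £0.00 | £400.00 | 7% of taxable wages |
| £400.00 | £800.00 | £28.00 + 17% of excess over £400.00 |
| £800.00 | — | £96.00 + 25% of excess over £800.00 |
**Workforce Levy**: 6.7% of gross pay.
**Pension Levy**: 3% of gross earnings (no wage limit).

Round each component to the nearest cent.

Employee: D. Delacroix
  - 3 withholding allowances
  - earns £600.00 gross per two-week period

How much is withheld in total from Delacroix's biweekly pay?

£70.80

Wage Tax: taxable = £600.00 − 3×£140.00 = £180.00
  7% × £180.00 = £12.60
Workforce Levy: 6.7% × £600.00 = £40.20
Pension Levy: 3% × £600.00 = £18.00
Total: £12.60 + £40.20 + £18.00 = £70.80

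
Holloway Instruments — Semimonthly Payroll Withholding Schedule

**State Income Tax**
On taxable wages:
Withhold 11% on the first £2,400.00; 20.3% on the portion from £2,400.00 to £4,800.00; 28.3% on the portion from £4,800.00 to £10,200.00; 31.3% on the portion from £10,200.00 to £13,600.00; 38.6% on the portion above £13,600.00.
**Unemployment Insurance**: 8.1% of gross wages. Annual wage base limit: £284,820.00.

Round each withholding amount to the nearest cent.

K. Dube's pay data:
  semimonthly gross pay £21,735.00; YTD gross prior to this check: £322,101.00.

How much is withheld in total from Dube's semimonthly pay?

State Income Tax: taxable = £21,735.00
  £3,343.60 + 38.6% × (£21,735.00 − £13,600.00) = £3,343.60 + 38.6% × £8,135.00 = £6,483.71
Unemployment Insurance: YTD £322,101.00 ≥ cap £284,820.00 → £0.00
Total: £6,483.71 + £0.00 = £6,483.71

£6,483.71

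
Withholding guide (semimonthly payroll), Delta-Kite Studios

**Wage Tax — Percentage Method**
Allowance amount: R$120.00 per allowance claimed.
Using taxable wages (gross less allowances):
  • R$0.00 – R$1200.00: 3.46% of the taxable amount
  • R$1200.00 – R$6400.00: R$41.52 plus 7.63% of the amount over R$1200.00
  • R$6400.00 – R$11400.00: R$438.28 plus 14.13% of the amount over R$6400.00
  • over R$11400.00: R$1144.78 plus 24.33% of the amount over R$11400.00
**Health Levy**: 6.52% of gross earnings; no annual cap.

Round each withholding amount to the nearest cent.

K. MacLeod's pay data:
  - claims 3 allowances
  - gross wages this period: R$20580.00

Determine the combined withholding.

R$4632.51

Wage Tax: taxable = R$20580.00 − 3×R$120.00 = R$20220.00
  R$1144.78 + 24.33% × (R$20220.00 − R$11400.00) = R$1144.78 + 24.33% × R$8820.00 = R$3290.69
Health Levy: 6.52% × R$20580.00 = R$1341.82
Total: R$3290.69 + R$1341.82 = R$4632.51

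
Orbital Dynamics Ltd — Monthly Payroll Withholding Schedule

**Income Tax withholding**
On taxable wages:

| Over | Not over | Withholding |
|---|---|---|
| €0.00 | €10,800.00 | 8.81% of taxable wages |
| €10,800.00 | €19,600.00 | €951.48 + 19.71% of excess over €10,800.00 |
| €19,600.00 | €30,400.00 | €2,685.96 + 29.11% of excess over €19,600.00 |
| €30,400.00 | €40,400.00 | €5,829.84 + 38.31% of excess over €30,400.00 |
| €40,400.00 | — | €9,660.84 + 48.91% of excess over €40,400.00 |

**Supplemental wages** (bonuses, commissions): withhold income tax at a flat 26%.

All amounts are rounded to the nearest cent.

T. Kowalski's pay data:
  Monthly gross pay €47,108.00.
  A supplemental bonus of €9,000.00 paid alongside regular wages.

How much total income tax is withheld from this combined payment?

€15,281.72

Income Tax: taxable = €47,108.00
  €9,660.84 + 48.91% × (€47,108.00 − €40,400.00) = €9,660.84 + 48.91% × €6,708.00 = €12,941.72
Supplemental (26% flat on bonus): 26% × €9,000.00 = €2,340.00
Total income tax: €12,941.72 + €2,340.00 = €15,281.72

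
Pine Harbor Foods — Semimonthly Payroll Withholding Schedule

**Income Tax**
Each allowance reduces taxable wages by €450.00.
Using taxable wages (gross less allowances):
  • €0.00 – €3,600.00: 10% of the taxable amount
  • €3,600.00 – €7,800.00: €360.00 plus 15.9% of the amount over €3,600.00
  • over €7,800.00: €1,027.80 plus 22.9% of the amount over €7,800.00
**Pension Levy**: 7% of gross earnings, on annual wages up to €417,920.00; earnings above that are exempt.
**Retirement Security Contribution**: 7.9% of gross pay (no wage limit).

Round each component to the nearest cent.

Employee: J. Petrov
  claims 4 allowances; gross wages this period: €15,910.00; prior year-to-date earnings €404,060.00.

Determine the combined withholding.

€4,699.88

Income Tax: taxable = €15,910.00 − 4×€450.00 = €14,110.00
  €1,027.80 + 22.9% × (€14,110.00 − €7,800.00) = €1,027.80 + 22.9% × €6,310.00 = €2,472.79
Pension Levy: cap €417,920.00 − YTD €404,060.00 = €13,860.00 subject; 7% × €13,860.00 = €970.20
Retirement Security Contribution: 7.9% × €15,910.00 = €1,256.89
Total: €2,472.79 + €970.20 + €1,256.89 = €4,699.88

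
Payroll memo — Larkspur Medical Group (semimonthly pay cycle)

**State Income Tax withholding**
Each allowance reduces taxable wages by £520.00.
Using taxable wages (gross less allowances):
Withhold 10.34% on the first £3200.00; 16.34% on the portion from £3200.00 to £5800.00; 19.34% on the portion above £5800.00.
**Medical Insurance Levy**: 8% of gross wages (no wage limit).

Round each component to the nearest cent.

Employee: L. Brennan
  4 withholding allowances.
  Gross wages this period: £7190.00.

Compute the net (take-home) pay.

£5971.83

State Income Tax: taxable = £7190.00 − 4×£520.00 = £5110.00
  £330.88 + 16.34% × (£5110.00 − £3200.00) = £330.88 + 16.34% × £1910.00 = £642.97
Medical Insurance Levy: 8% × £7190.00 = £575.20
Total withheld: £642.97 + £575.20 = £1218.17
Net pay: £7190.00 − £1218.17 = £5971.83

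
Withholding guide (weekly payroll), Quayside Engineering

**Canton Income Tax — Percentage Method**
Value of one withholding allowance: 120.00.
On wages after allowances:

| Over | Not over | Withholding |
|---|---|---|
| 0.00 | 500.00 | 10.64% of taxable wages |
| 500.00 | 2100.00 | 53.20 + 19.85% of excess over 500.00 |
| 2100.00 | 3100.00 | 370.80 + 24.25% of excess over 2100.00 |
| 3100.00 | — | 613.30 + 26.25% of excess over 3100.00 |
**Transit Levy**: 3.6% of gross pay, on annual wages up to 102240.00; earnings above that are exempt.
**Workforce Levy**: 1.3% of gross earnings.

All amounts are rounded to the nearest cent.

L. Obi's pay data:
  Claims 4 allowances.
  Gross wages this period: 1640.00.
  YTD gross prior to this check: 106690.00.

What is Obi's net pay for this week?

1434.47

Canton Income Tax: taxable = 1640.00 − 4×120.00 = 1160.00
  53.20 + 19.85% × (1160.00 − 500.00) = 53.20 + 19.85% × 660.00 = 184.21
Transit Levy: YTD 106690.00 ≥ cap 102240.00 → 0.00
Workforce Levy: 1.3% × 1640.00 = 21.32
Total withheld: 184.21 + 0.00 + 21.32 = 205.53
Net pay: 1640.00 − 205.53 = 1434.47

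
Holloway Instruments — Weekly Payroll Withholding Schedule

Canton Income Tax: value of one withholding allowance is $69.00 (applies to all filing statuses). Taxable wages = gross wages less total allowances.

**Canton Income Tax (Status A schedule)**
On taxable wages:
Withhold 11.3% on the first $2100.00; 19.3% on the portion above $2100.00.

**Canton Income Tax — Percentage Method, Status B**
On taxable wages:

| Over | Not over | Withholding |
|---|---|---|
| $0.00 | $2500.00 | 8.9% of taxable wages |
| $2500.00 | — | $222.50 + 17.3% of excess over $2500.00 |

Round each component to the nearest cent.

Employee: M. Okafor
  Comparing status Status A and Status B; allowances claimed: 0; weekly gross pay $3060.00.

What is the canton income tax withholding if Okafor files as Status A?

$422.58

Canton Income Tax (Status A): taxable = $3060.00
  $237.30 + 19.3% × ($3060.00 − $2100.00) = $237.30 + 19.3% × $960.00 = $422.58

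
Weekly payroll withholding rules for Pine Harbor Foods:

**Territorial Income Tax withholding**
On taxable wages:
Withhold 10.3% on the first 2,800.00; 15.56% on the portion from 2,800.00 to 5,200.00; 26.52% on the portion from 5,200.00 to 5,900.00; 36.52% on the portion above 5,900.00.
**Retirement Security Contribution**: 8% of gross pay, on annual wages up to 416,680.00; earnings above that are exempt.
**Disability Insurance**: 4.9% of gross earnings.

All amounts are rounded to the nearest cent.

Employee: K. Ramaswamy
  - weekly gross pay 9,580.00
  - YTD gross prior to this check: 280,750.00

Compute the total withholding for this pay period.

Territorial Income Tax: taxable = 9,580.00
  847.48 + 36.52% × (9,580.00 − 5,900.00) = 847.48 + 36.52% × 3,680.00 = 2,191.42
Retirement Security Contribution: 8% × 9,580.00 = 766.40
Disability Insurance: 4.9% × 9,580.00 = 469.42
Total: 2,191.42 + 766.40 + 469.42 = 3,427.24

3,427.24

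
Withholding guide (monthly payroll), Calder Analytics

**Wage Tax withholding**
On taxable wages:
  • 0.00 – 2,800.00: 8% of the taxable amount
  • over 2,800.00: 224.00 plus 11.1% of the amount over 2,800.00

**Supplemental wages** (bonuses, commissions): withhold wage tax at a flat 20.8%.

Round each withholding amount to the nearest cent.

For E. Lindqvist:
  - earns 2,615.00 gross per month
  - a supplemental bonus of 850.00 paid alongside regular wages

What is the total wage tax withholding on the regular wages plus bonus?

386.00

Wage Tax: taxable = 2,615.00
  8% × 2,615.00 = 209.20
Supplemental (20.8% flat on bonus): 20.8% × 850.00 = 176.80
Total wage tax: 209.20 + 176.80 = 386.00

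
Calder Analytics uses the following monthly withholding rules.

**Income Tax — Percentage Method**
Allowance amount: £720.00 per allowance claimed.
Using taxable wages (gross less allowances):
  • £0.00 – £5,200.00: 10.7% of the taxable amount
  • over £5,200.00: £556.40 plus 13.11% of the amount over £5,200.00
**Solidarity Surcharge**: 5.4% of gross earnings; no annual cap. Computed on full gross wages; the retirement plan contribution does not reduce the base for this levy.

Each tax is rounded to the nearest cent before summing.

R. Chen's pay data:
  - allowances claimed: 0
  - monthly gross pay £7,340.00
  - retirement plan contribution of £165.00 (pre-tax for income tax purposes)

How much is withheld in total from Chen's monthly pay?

£1,211.68

Income Tax: taxable = £7,340.00 − £165.00 = £7,175.00
  £556.40 + 13.11% × (£7,175.00 − £5,200.00) = £556.40 + 13.11% × £1,975.00 = £815.32
Solidarity Surcharge: 5.4% × £7,340.00 = £396.36
Total: £815.32 + £396.36 = £1,211.68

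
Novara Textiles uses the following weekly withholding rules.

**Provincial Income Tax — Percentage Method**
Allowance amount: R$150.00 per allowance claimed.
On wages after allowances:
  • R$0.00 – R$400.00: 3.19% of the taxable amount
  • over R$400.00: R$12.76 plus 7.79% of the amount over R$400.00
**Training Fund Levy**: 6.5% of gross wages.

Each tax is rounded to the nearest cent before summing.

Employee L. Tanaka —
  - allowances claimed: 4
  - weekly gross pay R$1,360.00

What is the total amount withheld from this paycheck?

R$129.20

Provincial Income Tax: taxable = R$1,360.00 − 4×R$150.00 = R$760.00
  R$12.76 + 7.79% × (R$760.00 − R$400.00) = R$12.76 + 7.79% × R$360.00 = R$40.80
Training Fund Levy: 6.5% × R$1,360.00 = R$88.40
Total: R$40.80 + R$88.40 = R$129.20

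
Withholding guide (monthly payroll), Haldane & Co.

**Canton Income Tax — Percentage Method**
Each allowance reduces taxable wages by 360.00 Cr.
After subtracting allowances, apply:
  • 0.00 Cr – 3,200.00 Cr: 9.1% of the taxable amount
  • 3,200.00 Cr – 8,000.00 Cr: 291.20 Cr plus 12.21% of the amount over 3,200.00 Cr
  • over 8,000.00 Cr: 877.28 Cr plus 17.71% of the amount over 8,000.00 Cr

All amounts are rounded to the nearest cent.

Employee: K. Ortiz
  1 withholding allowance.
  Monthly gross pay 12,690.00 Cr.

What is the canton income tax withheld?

1,644.12 Cr

Canton Income Tax: taxable = 12,690.00 Cr − 1×360.00 Cr = 12,330.00 Cr
  877.28 Cr + 17.71% × (12,330.00 Cr − 8,000.00 Cr) = 877.28 Cr + 17.71% × 4,330.00 Cr = 1,644.12 Cr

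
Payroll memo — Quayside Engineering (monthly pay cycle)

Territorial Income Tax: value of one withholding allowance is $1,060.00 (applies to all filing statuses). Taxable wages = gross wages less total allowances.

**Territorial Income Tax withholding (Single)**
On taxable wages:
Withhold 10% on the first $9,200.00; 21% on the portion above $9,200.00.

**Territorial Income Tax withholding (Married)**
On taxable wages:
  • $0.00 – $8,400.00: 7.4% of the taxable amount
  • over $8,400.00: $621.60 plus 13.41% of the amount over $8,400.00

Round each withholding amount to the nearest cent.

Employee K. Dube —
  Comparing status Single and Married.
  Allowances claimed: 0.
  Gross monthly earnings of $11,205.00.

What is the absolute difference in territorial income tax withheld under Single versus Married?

$343.30

Territorial Income Tax (Single): taxable = $11,205.00
  $920.00 + 21% × ($11,205.00 − $9,200.00) = $920.00 + 21% × $2,005.00 = $1,341.05
Territorial Income Tax (Married): taxable = $11,205.00
  $621.60 + 13.41% × ($11,205.00 − $8,400.00) = $621.60 + 13.41% × $2,805.00 = $997.75
Difference: |$1,341.05 − $997.75| = $343.30 (higher under Single)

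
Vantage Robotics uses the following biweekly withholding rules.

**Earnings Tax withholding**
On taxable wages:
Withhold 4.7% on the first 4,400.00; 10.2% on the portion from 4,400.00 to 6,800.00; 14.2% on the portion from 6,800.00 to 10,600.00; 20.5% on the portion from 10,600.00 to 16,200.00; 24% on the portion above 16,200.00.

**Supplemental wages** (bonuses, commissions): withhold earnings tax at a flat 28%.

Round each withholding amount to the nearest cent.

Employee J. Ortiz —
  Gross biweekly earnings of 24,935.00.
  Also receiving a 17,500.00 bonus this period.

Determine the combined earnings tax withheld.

Earnings Tax: taxable = 24,935.00
  2,139.20 + 24% × (24,935.00 − 16,200.00) = 2,139.20 + 24% × 8,735.00 = 4,235.60
Supplemental (28% flat on bonus): 28% × 17,500.00 = 4,900.00
Total earnings tax: 4,235.60 + 4,900.00 = 9,135.60

9,135.60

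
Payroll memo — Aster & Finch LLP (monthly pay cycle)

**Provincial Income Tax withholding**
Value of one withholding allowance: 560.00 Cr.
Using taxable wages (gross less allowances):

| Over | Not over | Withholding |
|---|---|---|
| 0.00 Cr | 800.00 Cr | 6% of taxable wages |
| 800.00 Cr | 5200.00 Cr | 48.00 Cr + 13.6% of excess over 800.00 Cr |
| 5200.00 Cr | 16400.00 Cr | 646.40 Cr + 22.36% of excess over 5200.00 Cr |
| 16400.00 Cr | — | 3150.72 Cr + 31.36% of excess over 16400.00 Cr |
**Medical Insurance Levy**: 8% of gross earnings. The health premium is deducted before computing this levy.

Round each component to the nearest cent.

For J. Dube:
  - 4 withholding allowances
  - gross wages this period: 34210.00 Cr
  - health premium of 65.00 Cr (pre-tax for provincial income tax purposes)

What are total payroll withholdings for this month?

Provincial Income Tax: taxable = 34210.00 Cr − 65.00 Cr − 4×560.00 Cr = 31905.00 Cr
  3150.72 Cr + 31.36% × (31905.00 Cr − 16400.00 Cr) = 3150.72 Cr + 31.36% × 15505.00 Cr = 8013.09 Cr
Medical Insurance Levy: 8% × 34145.00 Cr = 2731.60 Cr
Total: 8013.09 Cr + 2731.60 Cr = 10744.69 Cr

10744.69 Cr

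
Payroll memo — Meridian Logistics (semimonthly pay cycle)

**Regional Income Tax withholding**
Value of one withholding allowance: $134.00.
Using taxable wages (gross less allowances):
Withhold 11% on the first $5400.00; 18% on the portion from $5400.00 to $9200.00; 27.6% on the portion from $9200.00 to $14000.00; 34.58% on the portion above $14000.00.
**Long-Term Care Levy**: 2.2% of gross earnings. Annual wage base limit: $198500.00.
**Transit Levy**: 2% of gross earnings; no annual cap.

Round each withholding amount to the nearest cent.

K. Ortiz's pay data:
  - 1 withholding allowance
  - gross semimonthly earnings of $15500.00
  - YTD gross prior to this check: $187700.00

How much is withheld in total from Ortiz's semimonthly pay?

Regional Income Tax: taxable = $15500.00 − 1×$134.00 = $15366.00
  $2602.80 + 34.58% × ($15366.00 − $14000.00) = $2602.80 + 34.58% × $1366.00 = $3075.16
Long-Term Care Levy: cap $198500.00 − YTD $187700.00 = $10800.00 subject; 2.2% × $10800.00 = $237.60
Transit Levy: 2% × $15500.00 = $310.00
Total: $3075.16 + $237.60 + $310.00 = $3622.76

$3622.76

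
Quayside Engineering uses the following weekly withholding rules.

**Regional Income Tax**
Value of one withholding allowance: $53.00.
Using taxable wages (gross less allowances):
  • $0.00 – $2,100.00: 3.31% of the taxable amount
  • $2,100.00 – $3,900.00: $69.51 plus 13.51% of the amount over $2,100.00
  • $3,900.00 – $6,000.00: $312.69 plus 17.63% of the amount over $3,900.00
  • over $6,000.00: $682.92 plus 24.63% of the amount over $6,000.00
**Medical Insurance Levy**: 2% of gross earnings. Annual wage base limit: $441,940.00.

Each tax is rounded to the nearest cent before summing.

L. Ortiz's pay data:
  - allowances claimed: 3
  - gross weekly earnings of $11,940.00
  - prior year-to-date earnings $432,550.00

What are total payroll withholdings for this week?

$2,294.58

Regional Income Tax: taxable = $11,940.00 − 3×$53.00 = $11,781.00
  $682.92 + 24.63% × ($11,781.00 − $6,000.00) = $682.92 + 24.63% × $5,781.00 = $2,106.78
Medical Insurance Levy: cap $441,940.00 − YTD $432,550.00 = $9,390.00 subject; 2% × $9,390.00 = $187.80
Total: $2,106.78 + $187.80 = $2,294.58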